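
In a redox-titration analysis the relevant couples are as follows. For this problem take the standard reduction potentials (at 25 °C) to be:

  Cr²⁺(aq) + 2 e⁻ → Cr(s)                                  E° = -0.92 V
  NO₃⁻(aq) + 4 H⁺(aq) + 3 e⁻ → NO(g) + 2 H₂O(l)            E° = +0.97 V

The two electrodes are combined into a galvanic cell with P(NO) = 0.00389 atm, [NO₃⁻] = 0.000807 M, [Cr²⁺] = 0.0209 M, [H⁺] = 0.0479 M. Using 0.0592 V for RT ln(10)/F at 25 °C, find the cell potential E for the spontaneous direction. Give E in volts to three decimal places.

NO₃⁻/NO is the cathode (higher E°), Cr²⁺/Cr the anode: E°cell = +0.97 − (-0.92) = +1.89 V, n = 6.
Overall: 2 NO₃⁻(aq) + 8 H⁺(aq) + 3 Cr(s) → 2 NO(g) + 4 H₂O(l) + 3 Cr²⁺(aq)
Q = P(NO)^2·[Cr²⁺]^3 / ([NO₃⁻]^2·[H⁺]^8); log Q = 6.884.
E = E° − (0.0592/n) log Q = +1.89 − (0.0592/6)(6.884) = +1.822 V.

+1.822 V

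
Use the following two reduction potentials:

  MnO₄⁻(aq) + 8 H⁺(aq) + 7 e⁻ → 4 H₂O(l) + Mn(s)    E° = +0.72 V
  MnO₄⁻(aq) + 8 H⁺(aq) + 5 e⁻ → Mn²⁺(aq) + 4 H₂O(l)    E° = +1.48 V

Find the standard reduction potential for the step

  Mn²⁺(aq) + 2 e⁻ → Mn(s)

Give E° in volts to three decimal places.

Sequential free energies add, so n₃E°₃ = n₁E°₁ + n₂E°₂.
With n₃ = 7, and the known step contributing 5×(+1.48) V, the unknown satisfies 2·E° = 7×(+0.72) − 5×(+1.48) = -2.360.
E° = -2.360 / 2 = -1.180 V.

-1.180 V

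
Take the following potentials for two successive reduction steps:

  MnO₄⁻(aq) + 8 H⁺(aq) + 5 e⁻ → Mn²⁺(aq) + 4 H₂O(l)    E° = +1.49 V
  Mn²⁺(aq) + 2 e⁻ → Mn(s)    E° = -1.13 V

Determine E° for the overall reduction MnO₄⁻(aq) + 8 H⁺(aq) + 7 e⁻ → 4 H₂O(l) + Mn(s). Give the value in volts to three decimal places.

+0.741 V

Since ΔG° = −nFE° is additive over sequential reductions, n₃E°₃ = n₁E°₁ + n₂E°₂.
E°₃ = (5×+1.49 + 2×-1.13) / 7 = (+5.190) / 7 = +0.741 V.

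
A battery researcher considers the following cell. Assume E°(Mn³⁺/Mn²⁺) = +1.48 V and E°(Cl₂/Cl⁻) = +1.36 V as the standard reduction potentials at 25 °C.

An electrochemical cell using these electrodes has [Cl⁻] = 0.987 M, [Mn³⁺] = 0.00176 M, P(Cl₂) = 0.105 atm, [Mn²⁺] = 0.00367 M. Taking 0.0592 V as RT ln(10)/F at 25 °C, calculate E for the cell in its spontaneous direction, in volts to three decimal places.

+0.130 V

Mn³⁺/Mn²⁺ is the cathode (higher E°), Cl₂/Cl⁻ the anode: E°cell = +1.48 − (+1.36) = +0.12 V, n = 2.
Overall: 2 Mn³⁺(aq) + 2 Cl⁻(aq) → 2 Mn²⁺(aq) + Cl₂(g)
Q = [Mn²⁺]^2·P(Cl₂) / ([Mn³⁺]^2·[Cl⁻]^2); log Q = -0.329.
E = E° − (0.0592/n) log Q = +0.12 − (0.0592/2)(-0.329) = +0.130 V.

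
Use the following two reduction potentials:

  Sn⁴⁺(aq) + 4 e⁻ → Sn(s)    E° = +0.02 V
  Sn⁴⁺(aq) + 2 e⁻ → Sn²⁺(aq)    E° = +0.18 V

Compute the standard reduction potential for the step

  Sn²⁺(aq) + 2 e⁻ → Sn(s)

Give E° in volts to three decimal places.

-0.140 V

Sequential free energies add, so n₃E°₃ = n₁E°₁ + n₂E°₂.
With n₃ = 4, and the known step contributing 2×(+0.18) V, the unknown satisfies 2·E° = 4×(+0.02) − 2×(+0.18) = -0.280.
E° = -0.280 / 2 = -0.140 V.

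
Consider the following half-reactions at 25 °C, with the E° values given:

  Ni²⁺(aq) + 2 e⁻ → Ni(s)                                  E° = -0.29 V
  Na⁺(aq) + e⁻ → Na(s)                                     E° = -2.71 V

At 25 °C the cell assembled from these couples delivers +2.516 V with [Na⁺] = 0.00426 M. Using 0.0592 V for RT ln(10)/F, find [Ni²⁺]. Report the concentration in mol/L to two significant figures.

Ni²⁺/Ni is the cathode, Na⁺/Na the anode: E°cell = +2.42 V, n = 2.
Overall reaction: Ni²⁺(aq) + 2 Na(s) → Ni(s) + 2 Na⁺(aq); Q = [Na⁺]^2/[Ni²⁺]^1.
From E = E° − (0.0592/n) log Q: log Q = (E° − E)·n/0.0592 = (+2.42 − (+2.516))·2/0.0592 = -3.2432.
So 1·log[Ni²⁺] = 2·log(0.00426) − log Q = -4.7412 − (-3.2432) = -1.4980; [Ni²⁺] = 10^(-1.4980) ≈ 0.032 M.

0.032 M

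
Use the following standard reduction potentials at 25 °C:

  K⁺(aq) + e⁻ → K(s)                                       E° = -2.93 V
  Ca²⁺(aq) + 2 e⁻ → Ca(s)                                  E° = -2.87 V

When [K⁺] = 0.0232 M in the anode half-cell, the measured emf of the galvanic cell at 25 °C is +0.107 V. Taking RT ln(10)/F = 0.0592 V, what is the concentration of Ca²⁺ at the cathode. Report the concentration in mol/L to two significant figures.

0.021 M

Ca²⁺/Ca is the cathode, K⁺/K the anode: E°cell = +0.06 V, n = 2.
Overall reaction: Ca²⁺(aq) + 2 K(s) → Ca(s) + 2 K⁺(aq); Q = [K⁺]^2/[Ca²⁺]^1.
From E = E° − (0.0592/n) log Q: log Q = (E° − E)·n/0.0592 = (+0.06 − (+0.107))·2/0.0592 = -1.5878.
So 1·log[Ca²⁺] = 2·log(0.0232) − log Q = -3.2690 − (-1.5878) = -1.6812; [Ca²⁺] = 10^(-1.6812) ≈ 0.021 M.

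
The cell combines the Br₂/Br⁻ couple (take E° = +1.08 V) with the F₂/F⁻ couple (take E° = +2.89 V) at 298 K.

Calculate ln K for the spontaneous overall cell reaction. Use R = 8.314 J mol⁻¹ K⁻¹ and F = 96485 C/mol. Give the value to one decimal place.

141.0

Cathode: F₂/F⁻; anode: Br₂/Br⁻. E°cell = (+2.89) − (+1.08) = +1.81 V, with n = 2.
ΔG° = −nFE° = −RT ln K, so ln K = nFE°/(RT) = (2)(96485)(+1.81) / ((8.314)(298)) = 140.975.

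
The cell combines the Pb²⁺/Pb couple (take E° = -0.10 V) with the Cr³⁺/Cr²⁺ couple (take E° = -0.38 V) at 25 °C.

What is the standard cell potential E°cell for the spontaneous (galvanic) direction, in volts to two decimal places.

+0.28 V

The Pb²⁺/Pb couple has the higher reduction potential, so it is the cathode; Cr³⁺/Cr²⁺ is oxidised at the anode.
E°cell = E°(cathode) − E°(anode) = (-0.10) − (-0.38) = +0.28 V.
Since E°cell > 0, the reaction is spontaneous under standard conditions.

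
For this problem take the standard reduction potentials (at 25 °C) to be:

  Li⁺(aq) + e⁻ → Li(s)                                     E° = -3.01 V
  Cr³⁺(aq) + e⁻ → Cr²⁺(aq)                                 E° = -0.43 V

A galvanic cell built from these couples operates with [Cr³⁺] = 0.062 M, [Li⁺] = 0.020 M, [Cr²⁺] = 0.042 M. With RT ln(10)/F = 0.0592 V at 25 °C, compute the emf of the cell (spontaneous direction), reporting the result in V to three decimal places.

Cr³⁺/Cr²⁺ is the cathode (higher E°), Li⁺/Li the anode: E°cell = -0.43 − (-3.01) = +2.58 V, n = 1.
Overall: Cr³⁺(aq) + Li(s) → Cr²⁺(aq) + Li⁺(aq)
Q = [Cr²⁺]·[Li⁺] / ([Cr³⁺]); log Q = -1.868.
E = E° − (0.0592/n) log Q = +2.58 − (0.0592/1)(-1.868) = +2.691 V.

+2.691 V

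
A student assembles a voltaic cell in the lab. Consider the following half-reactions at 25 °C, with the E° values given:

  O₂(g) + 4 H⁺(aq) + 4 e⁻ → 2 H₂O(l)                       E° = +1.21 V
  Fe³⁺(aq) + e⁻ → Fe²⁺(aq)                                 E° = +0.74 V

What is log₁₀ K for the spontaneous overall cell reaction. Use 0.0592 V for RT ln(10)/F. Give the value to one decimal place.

Cathode: O₂/H₂O; anode: Fe³⁺/Fe²⁺. E°cell = +0.47 V, n = 4.
log K = nE°cell / 0.0592 = (4)(+0.47) / 0.0592 = 31.8.

31.8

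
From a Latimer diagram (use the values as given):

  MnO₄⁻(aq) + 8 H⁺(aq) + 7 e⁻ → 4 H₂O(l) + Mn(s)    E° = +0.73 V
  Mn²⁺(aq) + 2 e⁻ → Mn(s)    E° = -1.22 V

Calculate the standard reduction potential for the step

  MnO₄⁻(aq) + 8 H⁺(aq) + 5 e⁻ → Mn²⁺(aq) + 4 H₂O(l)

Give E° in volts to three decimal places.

Sequential free energies add, so n₃E°₃ = n₁E°₁ + n₂E°₂.
With n₃ = 7, and the known step contributing 2×(-1.22) V, the unknown satisfies 5·E° = 7×(+0.73) − 2×(-1.22) = +7.550.
E° = +7.550 / 5 = +1.510 V.

+1.510 V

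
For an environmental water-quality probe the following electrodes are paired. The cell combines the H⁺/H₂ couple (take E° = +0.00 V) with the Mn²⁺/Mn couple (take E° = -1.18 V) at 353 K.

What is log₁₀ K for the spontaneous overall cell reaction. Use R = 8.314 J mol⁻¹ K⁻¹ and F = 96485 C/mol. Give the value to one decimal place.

Cathode: H⁺/H₂; anode: Mn²⁺/Mn. E°cell = (+0.00) − (-1.18) = +1.18 V, with n = 2.
ΔG° = −nFE° = −RT ln K, so ln K = nFE°/(RT) = (2)(96485)(+1.18) / ((8.314)(353)) = 77.587.
log₁₀ K = 77.587 / ln 10 = 33.7.

33.7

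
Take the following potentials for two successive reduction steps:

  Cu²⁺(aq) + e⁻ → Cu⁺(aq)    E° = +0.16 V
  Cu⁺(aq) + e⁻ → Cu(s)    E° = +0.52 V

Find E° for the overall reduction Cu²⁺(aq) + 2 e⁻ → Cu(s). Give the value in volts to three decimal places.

+0.340 V

Adding the free-energy changes (−nFE°) of the two steps gives −n₃FE°₃ = −n₁FE°₁ − n₂FE°₂.
E°₃ = (1×+0.16 + 1×+0.52) / 2 = (+0.680) / 2 = +0.340 V.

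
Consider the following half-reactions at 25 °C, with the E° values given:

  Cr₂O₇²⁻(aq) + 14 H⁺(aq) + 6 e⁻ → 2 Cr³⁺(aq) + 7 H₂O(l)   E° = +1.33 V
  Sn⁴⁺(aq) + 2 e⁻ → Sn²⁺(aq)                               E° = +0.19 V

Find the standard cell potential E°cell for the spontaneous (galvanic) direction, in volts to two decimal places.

The Cr₂O₇²⁻/Cr³⁺ couple has the higher reduction potential, so it is the cathode; Sn⁴⁺/Sn²⁺ is oxidised at the anode.
E°cell = E°(cathode) − E°(anode) = (+1.33) − (+0.19) = +1.14 V.

+1.14 V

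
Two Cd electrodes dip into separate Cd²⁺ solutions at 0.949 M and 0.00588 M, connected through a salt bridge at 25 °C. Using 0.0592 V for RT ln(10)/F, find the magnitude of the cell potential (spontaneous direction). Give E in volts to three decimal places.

+0.065 V

For a concentration cell E°cell = 0. The 0.949 M side is the cathode (reduction is favoured where [Cd²⁺] is higher).
With n = 2, E = −(0.0592/2) log([Cd²⁺]ₐₙ/[Cd²⁺]꜀ₐₜ) = −(0.0592/2) log(0.00588/0.949) = −(0.0592/2)(-2.208) = +0.065 V.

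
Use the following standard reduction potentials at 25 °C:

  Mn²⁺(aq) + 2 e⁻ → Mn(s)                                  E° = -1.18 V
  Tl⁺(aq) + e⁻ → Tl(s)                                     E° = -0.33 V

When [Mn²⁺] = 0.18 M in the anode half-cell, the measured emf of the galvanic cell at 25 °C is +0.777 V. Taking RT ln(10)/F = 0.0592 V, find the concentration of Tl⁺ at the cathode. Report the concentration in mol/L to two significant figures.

Tl⁺/Tl is the cathode, Mn²⁺/Mn the anode: E°cell = +0.85 V, n = 2.
Overall reaction: 2 Tl⁺(aq) + Mn(s) → 2 Tl(s) + Mn²⁺(aq); Q = [Mn²⁺]^1/[Tl⁺]^2.
From E = E° − (0.0592/n) log Q: log Q = (E° − E)·n/0.0592 = (+0.85 − (+0.777))·2/0.0592 = 2.4662.
So 2·log[Tl⁺] = 1·log(0.18) − log Q = -0.7447 − (2.4662) = -3.2109; log[Tl⁺] = -3.2109 / 2 = -1.6055; [Tl⁺] = 10^(-1.6055) ≈ 0.025 M.

0.025 M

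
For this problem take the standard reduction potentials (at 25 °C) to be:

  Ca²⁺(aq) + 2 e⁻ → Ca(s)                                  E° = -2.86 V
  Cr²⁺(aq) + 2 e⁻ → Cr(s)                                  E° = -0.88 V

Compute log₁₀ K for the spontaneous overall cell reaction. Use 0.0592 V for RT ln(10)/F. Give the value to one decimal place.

66.9

Cathode: Cr²⁺/Cr; anode: Ca²⁺/Ca. E°cell = +1.98 V, n = 2.
log K = nE°cell / 0.0592 = (2)(+1.98) / 0.0592 = 66.9.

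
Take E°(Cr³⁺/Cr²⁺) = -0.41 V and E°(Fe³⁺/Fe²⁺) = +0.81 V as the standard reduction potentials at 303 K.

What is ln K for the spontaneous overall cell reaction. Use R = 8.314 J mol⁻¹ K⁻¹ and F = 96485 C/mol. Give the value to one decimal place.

46.7

Cathode: Fe³⁺/Fe²⁺; anode: Cr³⁺/Cr²⁺. E°cell = (+0.81) − (-0.41) = +1.22 V, with n = 1.
ΔG° = −nFE° = −RT ln K, so ln K = nFE°/(RT) = (1)(96485)(+1.22) / ((8.314)(303)) = 46.727.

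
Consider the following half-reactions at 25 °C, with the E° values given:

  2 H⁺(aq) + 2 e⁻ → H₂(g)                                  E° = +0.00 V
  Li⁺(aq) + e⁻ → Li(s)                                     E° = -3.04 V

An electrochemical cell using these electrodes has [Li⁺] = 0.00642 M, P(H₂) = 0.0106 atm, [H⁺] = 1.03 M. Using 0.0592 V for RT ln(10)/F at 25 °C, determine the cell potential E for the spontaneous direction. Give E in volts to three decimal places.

H⁺/H₂ is the cathode (higher E°), Li⁺/Li the anode: E°cell = +0.00 − (-3.04) = +3.04 V, n = 2.
Overall: 2 H⁺(aq) + 2 Li(s) → H₂(g) + 2 Li⁺(aq)
Q = P(H₂)·[Li⁺]^2 / ([H⁺]^2); log Q = -6.385.
E = E° − (0.0592/n) log Q = +3.04 − (0.0592/2)(-6.385) = +3.229 V.

+3.229 V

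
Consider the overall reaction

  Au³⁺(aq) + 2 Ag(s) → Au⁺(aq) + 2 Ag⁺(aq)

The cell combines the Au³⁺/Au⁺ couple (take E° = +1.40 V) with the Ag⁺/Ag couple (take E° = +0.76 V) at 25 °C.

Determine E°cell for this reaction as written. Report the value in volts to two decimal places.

The Au³⁺/Au⁺ couple has the higher reduction potential, so it is the cathode; Ag⁺/Ag is oxidised at the anode.
E°cell = E°(cathode) − E°(anode) = (+1.40) − (+0.76) = +0.64 V.

+0.64 V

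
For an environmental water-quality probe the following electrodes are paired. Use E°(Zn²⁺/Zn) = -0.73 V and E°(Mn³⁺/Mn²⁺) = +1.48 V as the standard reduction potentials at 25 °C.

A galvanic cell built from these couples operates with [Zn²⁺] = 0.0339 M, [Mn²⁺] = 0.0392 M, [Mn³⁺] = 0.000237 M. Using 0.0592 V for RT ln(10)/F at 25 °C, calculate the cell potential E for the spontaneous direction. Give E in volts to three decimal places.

Mn³⁺/Mn²⁺ is the cathode (higher E°), Zn²⁺/Zn the anode: E°cell = +1.48 − (-0.73) = +2.21 V, n = 2.
Overall: 2 Mn³⁺(aq) + Zn(s) → 2 Mn²⁺(aq) + Zn²⁺(aq)
Q = [Mn²⁺]^2·[Zn²⁺] / ([Mn³⁺]^2); log Q = 2.967.
E = E° − (0.0592/n) log Q = +2.21 − (0.0592/2)(2.967) = +2.122 V.

+2.122 V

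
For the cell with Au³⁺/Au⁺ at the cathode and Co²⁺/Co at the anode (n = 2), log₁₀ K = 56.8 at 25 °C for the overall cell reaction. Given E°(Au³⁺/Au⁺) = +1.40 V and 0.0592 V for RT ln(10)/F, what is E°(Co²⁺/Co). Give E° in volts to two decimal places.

E°cell = (0.0592/n)·log K = (0.0592/2)(56.8) = +1.681 V.
Since Au³⁺/Au⁺ is the cathode and Co²⁺/Co the anode, E°cell = E°(Au³⁺/Au⁺) − E°(Co²⁺/Co).
So E°(Co²⁺/Co) = E°(Au³⁺/Au⁺) − E°cell = (+1.40) − (+1.681) = -0.28 V.

-0.28 V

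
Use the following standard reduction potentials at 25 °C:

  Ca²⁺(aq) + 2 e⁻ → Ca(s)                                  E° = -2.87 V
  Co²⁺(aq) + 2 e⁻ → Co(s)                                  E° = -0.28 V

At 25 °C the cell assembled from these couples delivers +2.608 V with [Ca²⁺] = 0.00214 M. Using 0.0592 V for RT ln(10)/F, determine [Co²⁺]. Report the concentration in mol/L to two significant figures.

0.0087 M

Co²⁺/Co is the cathode, Ca²⁺/Ca the anode: E°cell = +2.59 V, n = 2.
Overall reaction: Co²⁺(aq) + Ca(s) → Co(s) + Ca²⁺(aq); Q = [Ca²⁺]^1/[Co²⁺]^1.
From E = E° − (0.0592/n) log Q: log Q = (E° − E)·n/0.0592 = (+2.59 − (+2.608))·2/0.0592 = -0.6081.
So 1·log[Co²⁺] = 1·log(0.00214) − log Q = -2.6696 − (-0.6081) = -2.0615; [Co²⁺] = 10^(-2.0615) ≈ 0.0087 M.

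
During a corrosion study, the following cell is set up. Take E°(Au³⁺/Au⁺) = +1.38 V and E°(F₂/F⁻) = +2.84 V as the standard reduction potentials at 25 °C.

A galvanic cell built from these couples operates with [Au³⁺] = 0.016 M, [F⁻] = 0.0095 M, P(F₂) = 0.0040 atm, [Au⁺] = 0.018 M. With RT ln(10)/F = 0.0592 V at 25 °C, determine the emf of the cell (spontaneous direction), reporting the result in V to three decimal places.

F₂/F⁻ is the cathode (higher E°), Au³⁺/Au⁺ the anode: E°cell = +2.84 − (+1.38) = +1.46 V, n = 2.
Overall: F₂(g) + Au⁺(aq) → 2 F⁻(aq) + Au³⁺(aq)
Q = [F⁻]^2·[Au³⁺] / (P(F₂)·[Au⁺]); log Q = -1.698.
E = E° − (0.0592/n) log Q = +1.46 − (0.0592/2)(-1.698) = +1.510 V.

+1.510 V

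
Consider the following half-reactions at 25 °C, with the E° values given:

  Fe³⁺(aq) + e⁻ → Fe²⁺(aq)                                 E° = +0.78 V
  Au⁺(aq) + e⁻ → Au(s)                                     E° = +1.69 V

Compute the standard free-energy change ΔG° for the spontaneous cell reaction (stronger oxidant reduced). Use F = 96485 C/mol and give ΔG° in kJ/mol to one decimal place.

-87.8 kJ/mol

Au⁺/Au (E° = +1.69 V) is the cathode; Fe³⁺/Fe²⁺ (E° = +0.78 V) is the anode, so E°cell = +0.91 V.
Balancing electrons gives n = 1 (lcm of 1 and 1).
ΔG° = −nFE° = −(1)(96485)(+0.91) = -87,801 J = -87.8 kJ/mol.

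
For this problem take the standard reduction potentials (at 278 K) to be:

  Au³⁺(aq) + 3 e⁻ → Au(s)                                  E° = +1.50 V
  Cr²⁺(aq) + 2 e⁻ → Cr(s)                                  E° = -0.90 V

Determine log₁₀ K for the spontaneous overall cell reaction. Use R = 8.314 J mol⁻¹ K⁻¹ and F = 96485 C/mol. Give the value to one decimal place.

Cathode: Au³⁺/Au; anode: Cr²⁺/Cr. E°cell = (+1.50) − (-0.90) = +2.40 V, with n = 6.
ΔG° = −nFE° = −RT ln K, so ln K = nFE°/(RT) = (6)(96485)(+2.40) / ((8.314)(278)) = 601.129.
log₁₀ K = 601.129 / ln 10 = 261.1.

261.1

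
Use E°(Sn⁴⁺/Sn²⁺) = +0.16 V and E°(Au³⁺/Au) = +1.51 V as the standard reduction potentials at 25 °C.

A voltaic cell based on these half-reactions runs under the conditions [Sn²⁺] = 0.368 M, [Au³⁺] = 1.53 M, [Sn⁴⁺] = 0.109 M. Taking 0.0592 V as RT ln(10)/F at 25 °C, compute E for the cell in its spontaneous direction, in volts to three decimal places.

+1.369 V

Au³⁺/Au is the cathode (higher E°), Sn⁴⁺/Sn²⁺ the anode: E°cell = +1.51 − (+0.16) = +1.35 V, n = 6.
Overall: 2 Au³⁺(aq) + 3 Sn²⁺(aq) → 2 Au(s) + 3 Sn⁴⁺(aq)
Q = [Sn⁴⁺]^3 / ([Au³⁺]^2·[Sn²⁺]^3); log Q = -1.955.
E = E° − (0.0592/n) log Q = +1.35 − (0.0592/6)(-1.955) = +1.369 V.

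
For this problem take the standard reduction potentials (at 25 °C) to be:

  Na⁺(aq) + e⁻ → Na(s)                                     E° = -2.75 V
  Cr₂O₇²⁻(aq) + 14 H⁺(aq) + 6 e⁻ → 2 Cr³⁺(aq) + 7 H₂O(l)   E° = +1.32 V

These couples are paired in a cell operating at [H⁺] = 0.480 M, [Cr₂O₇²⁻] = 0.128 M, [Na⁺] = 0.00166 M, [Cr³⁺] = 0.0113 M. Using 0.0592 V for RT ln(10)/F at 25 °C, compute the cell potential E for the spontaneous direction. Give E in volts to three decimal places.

Cr₂O₇²⁻/Cr³⁺ is the cathode (higher E°), Na⁺/Na the anode: E°cell = +1.32 − (-2.75) = +4.07 V, n = 6.
Overall: Cr₂O₇²⁻(aq) + 14 H⁺(aq) + 6 Na(s) → 2 Cr³⁺(aq) + 7 H₂O(l) + 6 Na⁺(aq)
Q = [Cr³⁺]^2·[Na⁺]^6 / ([Cr₂O₇²⁻]·[H⁺]^14); log Q = -15.218.
E = E° − (0.0592/n) log Q = +4.07 − (0.0592/6)(-15.218) = +4.220 V.

+4.220 V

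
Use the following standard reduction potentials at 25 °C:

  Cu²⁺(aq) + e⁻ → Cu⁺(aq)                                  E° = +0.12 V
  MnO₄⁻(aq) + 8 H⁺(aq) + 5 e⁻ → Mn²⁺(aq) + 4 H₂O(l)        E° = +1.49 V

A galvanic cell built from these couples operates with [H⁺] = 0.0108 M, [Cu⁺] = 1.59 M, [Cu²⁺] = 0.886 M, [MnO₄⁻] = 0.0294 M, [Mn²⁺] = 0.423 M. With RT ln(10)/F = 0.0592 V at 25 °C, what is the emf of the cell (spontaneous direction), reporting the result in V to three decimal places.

+1.185 V

MnO₄⁻/Mn²⁺ is the cathode (higher E°), Cu²⁺/Cu⁺ the anode: E°cell = +1.49 − (+0.12) = +1.37 V, n = 5.
Overall: MnO₄⁻(aq) + 8 H⁺(aq) + 5 Cu⁺(aq) → Mn²⁺(aq) + 4 H₂O(l) + 5 Cu²⁺(aq)
Q = [Mn²⁺]·[Cu²⁺]^5 / ([MnO₄⁻]·[H⁺]^8·[Cu⁺]^5); log Q = 15.621.
E = E° − (0.0592/n) log Q = +1.37 − (0.0592/5)(15.621) = +1.185 V.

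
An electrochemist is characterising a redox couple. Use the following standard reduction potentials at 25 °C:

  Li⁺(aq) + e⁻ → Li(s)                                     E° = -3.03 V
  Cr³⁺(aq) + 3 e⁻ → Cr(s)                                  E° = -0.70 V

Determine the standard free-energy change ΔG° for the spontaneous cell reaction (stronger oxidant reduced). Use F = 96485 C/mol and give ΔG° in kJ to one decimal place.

-674.4 kJ

Cr³⁺/Cr (E° = -0.70 V) is the cathode; Li⁺/Li (E° = -3.03 V) is the anode, so E°cell = +2.33 V.
Balancing electrons gives n = 3 (lcm of 3 and 1).
ΔG° = −nFE° = −(3)(96485)(+2.33) = -674,430 J = -674.4 kJ.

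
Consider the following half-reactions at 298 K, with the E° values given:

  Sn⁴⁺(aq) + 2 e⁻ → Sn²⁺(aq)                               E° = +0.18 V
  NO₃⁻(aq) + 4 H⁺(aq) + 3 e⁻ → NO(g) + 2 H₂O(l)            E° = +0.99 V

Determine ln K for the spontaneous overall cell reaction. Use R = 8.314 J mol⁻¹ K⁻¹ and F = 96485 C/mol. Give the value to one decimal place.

Cathode: NO₃⁻/NO; anode: Sn⁴⁺/Sn²⁺. E°cell = (+0.99) − (+0.18) = +0.81 V, with n = 6.
ΔG° = −nFE° = −RT ln K, so ln K = nFE°/(RT) = (6)(96485)(+0.81) / ((8.314)(298)) = 189.265.

189.3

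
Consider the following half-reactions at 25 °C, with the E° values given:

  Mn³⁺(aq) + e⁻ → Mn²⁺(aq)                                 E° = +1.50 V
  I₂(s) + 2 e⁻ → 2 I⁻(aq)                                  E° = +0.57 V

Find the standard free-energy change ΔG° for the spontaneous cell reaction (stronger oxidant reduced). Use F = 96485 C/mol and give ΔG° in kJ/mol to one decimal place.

Mn³⁺/Mn²⁺ (E° = +1.50 V) is the cathode; I₂/I⁻ (E° = +0.57 V) is the anode, so E°cell = +0.93 V.
Balancing electrons gives n = 2 (lcm of 1 and 2).
ΔG° = −nFE° = −(2)(96485)(+0.93) = -179,462 J = -179.5 kJ/mol.

-179.5 kJ/mol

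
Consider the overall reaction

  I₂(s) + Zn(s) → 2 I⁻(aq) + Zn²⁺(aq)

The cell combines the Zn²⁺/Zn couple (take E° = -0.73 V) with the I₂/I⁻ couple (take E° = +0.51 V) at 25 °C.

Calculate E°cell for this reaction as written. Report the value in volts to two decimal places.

The I₂/I⁻ couple has the higher reduction potential, so it is the cathode; Zn²⁺/Zn is oxidised at the anode.
E°cell = E°(cathode) − E°(anode) = (+0.51) − (-0.73) = +1.24 V.
Since E°cell > 0, the reaction is spontaneous under standard conditions.

+1.24 V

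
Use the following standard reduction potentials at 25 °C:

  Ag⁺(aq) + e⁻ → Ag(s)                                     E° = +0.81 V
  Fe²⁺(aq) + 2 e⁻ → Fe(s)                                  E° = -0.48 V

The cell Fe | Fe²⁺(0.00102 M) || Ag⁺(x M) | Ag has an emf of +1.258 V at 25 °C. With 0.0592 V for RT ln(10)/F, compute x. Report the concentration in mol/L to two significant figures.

0.0092 M

Ag⁺/Ag is the cathode, Fe²⁺/Fe the anode: E°cell = +1.29 V, n = 2.
Overall reaction: 2 Ag⁺(aq) + Fe(s) → 2 Ag(s) + Fe²⁺(aq); Q = [Fe²⁺]^1/[Ag⁺]^2.
From E = E° − (0.0592/n) log Q: log Q = (E° − E)·n/0.0592 = (+1.29 − (+1.258))·2/0.0592 = 1.0811.
So 2·log[Ag⁺] = 1·log(0.00102) − log Q = -2.9914 − (1.0811) = -4.0725; log[Ag⁺] = -4.0725 / 2 = -2.0362; [Ag⁺] = 10^(-2.0362) ≈ 0.0092 M.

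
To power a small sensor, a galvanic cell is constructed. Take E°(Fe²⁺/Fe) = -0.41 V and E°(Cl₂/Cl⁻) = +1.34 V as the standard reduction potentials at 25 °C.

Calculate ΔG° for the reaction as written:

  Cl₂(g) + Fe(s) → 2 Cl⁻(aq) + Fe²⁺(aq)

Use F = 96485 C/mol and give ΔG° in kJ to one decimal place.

-337.7 kJ

As written, Cl₂/Cl⁻ is reduced (cathode) and Fe²⁺/Fe is oxidised (anode), so E°cell = (+1.34) − (-0.41) = +1.75 V.
Balancing electrons gives n = 2.
ΔG° = −nFE° = −(2)(96485)(+1.75) = -337,698 J = -337.7 kJ.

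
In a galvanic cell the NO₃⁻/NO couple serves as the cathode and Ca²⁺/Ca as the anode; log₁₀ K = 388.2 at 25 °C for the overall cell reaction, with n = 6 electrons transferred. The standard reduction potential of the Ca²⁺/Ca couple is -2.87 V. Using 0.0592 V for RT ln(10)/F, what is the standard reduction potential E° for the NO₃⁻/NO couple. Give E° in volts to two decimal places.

E°cell = (0.0592/n)·log K = (0.0592/6)(388.2) = +3.830 V.
Since NO₃⁻/NO is the cathode and Ca²⁺/Ca the anode, E°cell = E°(NO₃⁻/NO) − E°(Ca²⁺/Ca).
So E°(NO₃⁻/NO) = E°cell + E°(Ca²⁺/Ca) = +3.830 + (-2.87) = +0.96 V.

+0.96 V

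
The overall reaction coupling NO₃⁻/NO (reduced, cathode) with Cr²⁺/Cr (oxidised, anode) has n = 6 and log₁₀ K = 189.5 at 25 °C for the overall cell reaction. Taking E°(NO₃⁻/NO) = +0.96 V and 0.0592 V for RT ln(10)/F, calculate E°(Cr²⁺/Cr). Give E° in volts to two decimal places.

-0.91 V

E°cell = (0.0592/n)·log K = (0.0592/6)(189.5) = +1.870 V.
Since NO₃⁻/NO is the cathode and Cr²⁺/Cr the anode, E°cell = E°(NO₃⁻/NO) − E°(Cr²⁺/Cr).
So E°(Cr²⁺/Cr) = E°(NO₃⁻/NO) − E°cell = (+0.96) − (+1.870) = -0.91 V.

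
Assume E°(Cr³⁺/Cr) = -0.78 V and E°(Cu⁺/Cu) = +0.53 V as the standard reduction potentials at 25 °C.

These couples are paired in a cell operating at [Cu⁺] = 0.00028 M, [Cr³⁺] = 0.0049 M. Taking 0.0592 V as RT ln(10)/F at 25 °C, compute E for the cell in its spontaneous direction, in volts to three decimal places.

Cu⁺/Cu is the cathode (higher E°), Cr³⁺/Cr the anode: E°cell = +0.53 − (-0.78) = +1.31 V, n = 3.
Overall: 3 Cu⁺(aq) + Cr(s) → 3 Cu(s) + Cr³⁺(aq)
Q = [Cr³⁺] / ([Cu⁺]^3); log Q = 8.349.
E = E° − (0.0592/n) log Q = +1.31 − (0.0592/3)(8.349) = +1.145 V.

+1.145 V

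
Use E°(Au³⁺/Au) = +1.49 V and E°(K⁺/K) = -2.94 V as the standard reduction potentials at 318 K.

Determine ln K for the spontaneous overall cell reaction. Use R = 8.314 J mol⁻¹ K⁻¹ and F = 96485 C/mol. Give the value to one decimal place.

485.0

Cathode: Au³⁺/Au; anode: K⁺/K. E°cell = (+1.49) − (-2.94) = +4.43 V, with n = 3.
ΔG° = −nFE° = −RT ln K, so ln K = nFE°/(RT) = (3)(96485)(+4.43) / ((8.314)(318)) = 485.007.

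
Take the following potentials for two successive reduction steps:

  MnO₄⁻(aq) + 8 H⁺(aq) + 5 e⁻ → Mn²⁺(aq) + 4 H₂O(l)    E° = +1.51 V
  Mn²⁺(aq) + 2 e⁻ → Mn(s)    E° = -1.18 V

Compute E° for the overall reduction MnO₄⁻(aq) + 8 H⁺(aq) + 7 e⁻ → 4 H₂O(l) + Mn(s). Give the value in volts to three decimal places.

Standard free energies of sequential steps add: ΔG°₃ = ΔG°₁ + ΔG°₂, so n₃E°₃ = n₁E°₁ + n₂E°₂.
E°₃ = (5×+1.51 + 2×-1.18) / 7 = (+5.190) / 7 = +0.741 V.
Simply averaging or adding the two E° values would be wrong; the electron-weighted sum is required.

+0.741 V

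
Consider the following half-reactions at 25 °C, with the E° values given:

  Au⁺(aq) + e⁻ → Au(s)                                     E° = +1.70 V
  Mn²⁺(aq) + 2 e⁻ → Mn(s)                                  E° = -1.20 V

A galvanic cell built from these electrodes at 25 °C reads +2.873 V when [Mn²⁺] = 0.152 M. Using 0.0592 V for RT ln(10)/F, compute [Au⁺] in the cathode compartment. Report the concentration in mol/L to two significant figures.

Au⁺/Au is the cathode, Mn²⁺/Mn the anode: E°cell = +2.90 V, n = 2.
Overall reaction: 2 Au⁺(aq) + Mn(s) → 2 Au(s) + Mn²⁺(aq); Q = [Mn²⁺]^1/[Au⁺]^2.
From E = E° − (0.0592/n) log Q: log Q = (E° − E)·n/0.0592 = (+2.90 − (+2.873))·2/0.0592 = 0.9122.
So 2·log[Au⁺] = 1·log(0.152) − log Q = -0.8182 − (0.9122) = -1.7304; log[Au⁺] = -1.7304 / 2 = -0.8652; [Au⁺] = 10^(-0.8652) ≈ 0.14 M.

0.14 M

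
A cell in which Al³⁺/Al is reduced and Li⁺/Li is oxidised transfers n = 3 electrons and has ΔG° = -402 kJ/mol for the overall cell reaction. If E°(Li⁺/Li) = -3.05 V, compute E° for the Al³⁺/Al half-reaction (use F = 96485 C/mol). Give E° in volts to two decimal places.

E°cell = −ΔG°/(nF) = −(-402×10³)/((3)(96485)) = +1.389 V.
Since Al³⁺/Al is the cathode and Li⁺/Li the anode, E°cell = E°(Al³⁺/Al) − E°(Li⁺/Li).
So E°(Al³⁺/Al) = E°cell + E°(Li⁺/Li) = +1.389 + (-3.05) = -1.66 V.

-1.66 V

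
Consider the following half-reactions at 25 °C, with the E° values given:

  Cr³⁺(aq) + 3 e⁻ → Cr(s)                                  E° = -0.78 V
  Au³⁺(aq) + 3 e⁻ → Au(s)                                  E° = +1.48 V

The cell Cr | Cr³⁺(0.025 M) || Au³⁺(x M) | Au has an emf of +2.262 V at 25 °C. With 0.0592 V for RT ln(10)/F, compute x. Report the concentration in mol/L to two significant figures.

0.032 M

Au³⁺/Au is the cathode, Cr³⁺/Cr the anode: E°cell = +2.26 V, n = 3.
Overall reaction: Au³⁺(aq) + Cr(s) → Au(s) + Cr³⁺(aq); Q = [Cr³⁺]^1/[Au³⁺]^1.
From E = E° − (0.0592/n) log Q: log Q = (E° − E)·n/0.0592 = (+2.26 − (+2.262))·3/0.0592 = -0.1014.
So 1·log[Au³⁺] = 1·log(0.025) − log Q = -1.6021 − (-0.1014) = -1.5007; [Au³⁺] = 10^(-1.5007) ≈ 0.032 M.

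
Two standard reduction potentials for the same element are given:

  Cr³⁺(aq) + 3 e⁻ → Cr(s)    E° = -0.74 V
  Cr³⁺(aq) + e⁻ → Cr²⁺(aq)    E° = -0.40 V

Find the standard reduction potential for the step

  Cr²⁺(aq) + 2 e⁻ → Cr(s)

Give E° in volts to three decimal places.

Sequential free energies add, so n₃E°₃ = n₁E°₁ + n₂E°₂.
With n₃ = 3, and the known step contributing 1×(-0.40) V, the unknown satisfies 2·E° = 3×(-0.74) − 1×(-0.40) = -1.820.
E° = -1.820 / 2 = -0.910 V.

-0.910 V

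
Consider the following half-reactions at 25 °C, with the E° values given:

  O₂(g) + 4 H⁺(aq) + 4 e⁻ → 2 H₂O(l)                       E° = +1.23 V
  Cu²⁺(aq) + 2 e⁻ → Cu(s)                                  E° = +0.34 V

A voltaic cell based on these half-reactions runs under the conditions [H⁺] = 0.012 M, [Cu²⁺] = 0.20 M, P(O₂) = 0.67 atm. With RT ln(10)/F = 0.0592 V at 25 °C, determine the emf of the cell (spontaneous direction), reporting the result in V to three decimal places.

O₂/H₂O is the cathode (higher E°), Cu²⁺/Cu the anode: E°cell = +1.23 − (+0.34) = +0.89 V, n = 4.
Overall: O₂(g) + 4 H⁺(aq) + 2 Cu(s) → 2 H₂O(l) + 2 Cu²⁺(aq)
Q = [Cu²⁺]^2 / (P(O₂)·[H⁺]^4); log Q = 6.459.
E = E° − (0.0592/n) log Q = +0.89 − (0.0592/4)(6.459) = +0.794 V.

+0.794 V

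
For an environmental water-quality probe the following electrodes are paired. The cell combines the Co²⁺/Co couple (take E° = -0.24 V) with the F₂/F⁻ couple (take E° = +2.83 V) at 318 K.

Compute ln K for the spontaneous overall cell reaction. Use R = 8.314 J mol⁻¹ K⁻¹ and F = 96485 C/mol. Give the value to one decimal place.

Cathode: F₂/F⁻; anode: Co²⁺/Co. E°cell = (+2.83) − (-0.24) = +3.07 V, with n = 2.
ΔG° = −nFE° = −RT ln K, so ln K = nFE°/(RT) = (2)(96485)(+3.07) / ((8.314)(318)) = 224.074.

224.1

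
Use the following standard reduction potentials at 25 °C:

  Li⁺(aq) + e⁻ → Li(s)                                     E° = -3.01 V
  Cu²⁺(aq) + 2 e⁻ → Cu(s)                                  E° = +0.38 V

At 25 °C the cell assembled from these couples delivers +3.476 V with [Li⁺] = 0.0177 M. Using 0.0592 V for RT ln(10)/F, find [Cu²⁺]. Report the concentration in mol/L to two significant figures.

0.25 M

Cu²⁺/Cu is the cathode, Li⁺/Li the anode: E°cell = +3.39 V, n = 2.
Overall reaction: Cu²⁺(aq) + 2 Li(s) → Cu(s) + 2 Li⁺(aq); Q = [Li⁺]^2/[Cu²⁺]^1.
From E = E° − (0.0592/n) log Q: log Q = (E° − E)·n/0.0592 = (+3.39 − (+3.476))·2/0.0592 = -2.9054.
So 1·log[Cu²⁺] = 2·log(0.0177) − log Q = -3.5041 − (-2.9054) = -0.5987; [Cu²⁺] = 10^(-0.5987) ≈ 0.25 M.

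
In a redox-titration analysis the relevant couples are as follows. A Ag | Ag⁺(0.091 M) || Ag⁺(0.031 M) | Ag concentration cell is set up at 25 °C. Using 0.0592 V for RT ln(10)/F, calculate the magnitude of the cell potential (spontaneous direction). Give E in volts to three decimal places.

+0.028 V

For a concentration cell E°cell = 0. The 0.091 M side is the cathode (reduction is favoured where [Ag⁺] is higher).
With n = 1, E = −(0.0592/1) log([Ag⁺]ₐₙ/[Ag⁺]꜀ₐₜ) = −(0.0592/1) log(0.031/0.091) = −(0.0592/1)(-0.468) = +0.028 V.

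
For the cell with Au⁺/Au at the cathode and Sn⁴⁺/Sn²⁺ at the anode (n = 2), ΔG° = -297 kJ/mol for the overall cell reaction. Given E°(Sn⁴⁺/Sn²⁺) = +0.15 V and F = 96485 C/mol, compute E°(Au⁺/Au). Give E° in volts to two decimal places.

E°cell = −ΔG°/(nF) = −(-297×10³)/((2)(96485)) = +1.539 V.
Since Au⁺/Au is the cathode and Sn⁴⁺/Sn²⁺ the anode, E°cell = E°(Au⁺/Au) − E°(Sn⁴⁺/Sn²⁺).
So E°(Au⁺/Au) = E°cell + E°(Sn⁴⁺/Sn²⁺) = +1.539 + (+0.15) = +1.69 V.

+1.69 V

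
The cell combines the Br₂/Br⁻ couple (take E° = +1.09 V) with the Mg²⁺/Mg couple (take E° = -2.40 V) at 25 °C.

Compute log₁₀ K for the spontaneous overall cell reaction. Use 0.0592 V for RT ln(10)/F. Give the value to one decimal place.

117.9

Cathode: Br₂/Br⁻; anode: Mg²⁺/Mg. E°cell = +3.49 V, n = 2.
log K = nE°cell / 0.0592 = (2)(+3.49) / 0.0592 = 117.9.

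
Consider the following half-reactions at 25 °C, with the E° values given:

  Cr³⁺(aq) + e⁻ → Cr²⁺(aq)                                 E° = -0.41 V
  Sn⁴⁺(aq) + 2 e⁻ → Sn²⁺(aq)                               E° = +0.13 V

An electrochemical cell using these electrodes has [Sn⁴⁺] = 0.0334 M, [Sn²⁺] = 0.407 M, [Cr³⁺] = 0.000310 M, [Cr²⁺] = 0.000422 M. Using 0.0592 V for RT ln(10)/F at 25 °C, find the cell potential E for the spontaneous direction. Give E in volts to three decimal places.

Sn⁴⁺/Sn²⁺ is the cathode (higher E°), Cr³⁺/Cr²⁺ the anode: E°cell = +0.13 − (-0.41) = +0.54 V, n = 2.
Overall: Sn⁴⁺(aq) + 2 Cr²⁺(aq) → Sn²⁺(aq) + 2 Cr³⁺(aq)
Q = [Sn²⁺]·[Cr³⁺]^2 / ([Sn⁴⁺]·[Cr²⁺]^2); log Q = 0.818.
E = E° − (0.0592/n) log Q = +0.54 − (0.0592/2)(0.818) = +0.516 V.

+0.516 V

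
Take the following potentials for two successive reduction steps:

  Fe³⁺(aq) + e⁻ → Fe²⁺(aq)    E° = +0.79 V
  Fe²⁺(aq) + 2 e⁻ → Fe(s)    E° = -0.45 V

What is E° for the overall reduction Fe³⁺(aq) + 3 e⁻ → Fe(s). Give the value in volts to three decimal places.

-0.037 V

Standard free energies of sequential steps add: ΔG°₃ = ΔG°₁ + ΔG°₂, so n₃E°₃ = n₁E°₁ + n₂E°₂.
E°₃ = (1×+0.79 + 2×-0.45) / 3 = (-0.110) / 3 = -0.037 V.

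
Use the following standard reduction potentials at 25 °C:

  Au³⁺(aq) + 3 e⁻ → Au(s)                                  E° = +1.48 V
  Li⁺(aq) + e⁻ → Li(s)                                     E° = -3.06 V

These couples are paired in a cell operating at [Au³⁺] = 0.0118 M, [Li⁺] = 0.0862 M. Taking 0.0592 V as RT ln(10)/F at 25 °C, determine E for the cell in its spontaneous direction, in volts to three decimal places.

+4.565 V

Au³⁺/Au is the cathode (higher E°), Li⁺/Li the anode: E°cell = +1.48 − (-3.06) = +4.54 V, n = 3.
Overall: Au³⁺(aq) + 3 Li(s) → Au(s) + 3 Li⁺(aq)
Q = [Li⁺]^3 / ([Au³⁺]); log Q = -1.265.
E = E° − (0.0592/n) log Q = +4.54 − (0.0592/3)(-1.265) = +4.565 V.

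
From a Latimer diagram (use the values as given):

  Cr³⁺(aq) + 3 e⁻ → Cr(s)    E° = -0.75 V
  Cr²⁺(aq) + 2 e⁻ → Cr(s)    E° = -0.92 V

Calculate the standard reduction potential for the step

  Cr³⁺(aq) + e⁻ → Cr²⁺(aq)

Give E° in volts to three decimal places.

Sequential free energies add, so n₃E°₃ = n₁E°₁ + n₂E°₂.
With n₃ = 3, and the known step contributing 2×(-0.92) V, the unknown satisfies 1·E° = 3×(-0.75) − 2×(-0.92) = -0.410.
E° = -0.410 / 1 = -0.410 V.

-0.410 V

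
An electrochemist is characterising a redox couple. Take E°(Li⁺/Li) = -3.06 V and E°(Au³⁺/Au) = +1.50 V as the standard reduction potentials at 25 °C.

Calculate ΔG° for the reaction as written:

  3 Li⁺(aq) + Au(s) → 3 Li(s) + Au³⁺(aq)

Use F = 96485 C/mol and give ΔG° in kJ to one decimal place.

+1319.9 kJ

As written, Li⁺/Li is reduced (cathode) and Au³⁺/Au is oxidised (anode), so E°cell = (-3.06) − (+1.50) = -4.56 V.
Balancing electrons gives n = 3.
ΔG° = −nFE° = −(3)(96485)(-4.56) = 1,319,915 J = +1319.9 kJ.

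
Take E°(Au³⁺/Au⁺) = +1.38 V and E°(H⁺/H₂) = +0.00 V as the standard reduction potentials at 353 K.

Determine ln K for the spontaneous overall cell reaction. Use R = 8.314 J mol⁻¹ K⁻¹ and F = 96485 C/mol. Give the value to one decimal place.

Cathode: Au³⁺/Au⁺; anode: H⁺/H₂. E°cell = (+1.38) − (+0.00) = +1.38 V, with n = 2.
ΔG° = −nFE° = −RT ln K, so ln K = nFE°/(RT) = (2)(96485)(+1.38) / ((8.314)(353)) = 90.737.

90.7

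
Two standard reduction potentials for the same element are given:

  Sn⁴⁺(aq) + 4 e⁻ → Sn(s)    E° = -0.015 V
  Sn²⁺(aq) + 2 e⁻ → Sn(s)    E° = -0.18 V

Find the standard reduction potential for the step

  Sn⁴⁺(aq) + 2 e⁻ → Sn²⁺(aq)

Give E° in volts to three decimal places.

+0.150 V

Sequential free energies add, so n₃E°₃ = n₁E°₁ + n₂E°₂.
With n₃ = 4, and the known step contributing 2×(-0.18) V, the unknown satisfies 2·E° = 4×(-0.015) − 2×(-0.18) = +0.300.
E° = +0.300 / 2 = +0.150 V.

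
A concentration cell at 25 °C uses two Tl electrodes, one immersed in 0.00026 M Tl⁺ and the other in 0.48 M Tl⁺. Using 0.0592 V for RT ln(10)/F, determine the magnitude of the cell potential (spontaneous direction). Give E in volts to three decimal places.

+0.193 V

For a concentration cell E°cell = 0. The 0.48 M side is the cathode (reduction is favoured where [Tl⁺] is higher).
With n = 1, E = −(0.0592/1) log([Tl⁺]ₐₙ/[Tl⁺]꜀ₐₜ) = −(0.0592/1) log(0.00026/0.48) = −(0.0592/1)(-3.266) = +0.193 V.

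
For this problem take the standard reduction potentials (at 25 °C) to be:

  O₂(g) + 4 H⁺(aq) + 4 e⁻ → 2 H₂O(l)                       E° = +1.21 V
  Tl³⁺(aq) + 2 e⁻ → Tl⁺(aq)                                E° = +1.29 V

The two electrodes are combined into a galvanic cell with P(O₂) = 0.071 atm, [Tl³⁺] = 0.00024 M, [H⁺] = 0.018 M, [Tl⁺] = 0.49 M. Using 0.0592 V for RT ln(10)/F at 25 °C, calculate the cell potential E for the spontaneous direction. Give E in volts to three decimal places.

Tl³⁺/Tl⁺ is the cathode (higher E°), O₂/H₂O the anode: E°cell = +1.29 − (+1.21) = +0.08 V, n = 4.
Overall: 2 Tl³⁺(aq) + 2 H₂O(l) → 2 Tl⁺(aq) + O₂(g) + 4 H⁺(aq)
Q = [Tl⁺]^2·P(O₂)·[H⁺]^4 / ([Tl³⁺]^2); log Q = -1.508.
E = E° − (0.0592/n) log Q = +0.08 − (0.0592/4)(-1.508) = +0.102 V.

+0.102 V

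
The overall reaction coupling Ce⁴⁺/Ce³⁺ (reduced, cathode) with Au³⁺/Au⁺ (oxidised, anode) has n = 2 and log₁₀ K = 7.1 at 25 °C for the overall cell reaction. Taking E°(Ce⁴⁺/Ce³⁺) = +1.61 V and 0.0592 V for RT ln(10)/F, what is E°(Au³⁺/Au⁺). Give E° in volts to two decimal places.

E°cell = (0.0592/n)·log K = (0.0592/2)(7.1) = +0.210 V.
Since Ce⁴⁺/Ce³⁺ is the cathode and Au³⁺/Au⁺ the anode, E°cell = E°(Ce⁴⁺/Ce³⁺) − E°(Au³⁺/Au⁺).
So E°(Au³⁺/Au⁺) = E°(Ce⁴⁺/Ce³⁺) − E°cell = (+1.61) − (+0.210) = +1.40 V.

+1.40 V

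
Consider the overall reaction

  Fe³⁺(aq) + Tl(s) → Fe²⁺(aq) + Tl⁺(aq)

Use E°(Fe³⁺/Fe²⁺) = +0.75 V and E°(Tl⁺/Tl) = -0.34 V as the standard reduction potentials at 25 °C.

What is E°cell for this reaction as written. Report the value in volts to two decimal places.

+1.09 V

The Fe³⁺/Fe²⁺ couple has the higher reduction potential, so it is the cathode; Tl⁺/Tl is oxidised at the anode.
E°cell = E°(cathode) − E°(anode) = (+0.75) − (-0.34) = +1.09 V.
Since E°cell > 0, the reaction is spontaneous under standard conditions.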